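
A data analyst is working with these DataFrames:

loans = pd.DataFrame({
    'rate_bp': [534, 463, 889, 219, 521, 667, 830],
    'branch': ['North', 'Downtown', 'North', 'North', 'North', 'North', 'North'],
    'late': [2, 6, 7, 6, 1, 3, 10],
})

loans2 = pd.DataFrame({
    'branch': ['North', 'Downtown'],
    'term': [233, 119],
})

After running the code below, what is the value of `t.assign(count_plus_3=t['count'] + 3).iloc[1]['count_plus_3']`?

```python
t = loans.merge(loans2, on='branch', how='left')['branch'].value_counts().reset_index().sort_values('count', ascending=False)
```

4

merge on 'branch' (how='left') → 7 rows:
   rate_bp    branch  late  term
0      534     North     2   233
1      463  Downtown     6   119
2      889     North     7   233
3      219     North     6   233
4      521     North     1   233
5      667     North     3   233
6      830     North    10   233
value_counts of branch:
branch
North       6
Downtown    1
Name: count, dtype: int64
reset_index():
     branch  count
0     North      6
1  Downtown      1
sort by count descending:
     branch  count
0     North      6
1  Downtown      1
add column count_plus_3 = t['count'] + 3:
     branch  count  count_plus_3
0     North      6             9
1  Downtown      1             4
value at position 1, column 'count_plus_3' → 4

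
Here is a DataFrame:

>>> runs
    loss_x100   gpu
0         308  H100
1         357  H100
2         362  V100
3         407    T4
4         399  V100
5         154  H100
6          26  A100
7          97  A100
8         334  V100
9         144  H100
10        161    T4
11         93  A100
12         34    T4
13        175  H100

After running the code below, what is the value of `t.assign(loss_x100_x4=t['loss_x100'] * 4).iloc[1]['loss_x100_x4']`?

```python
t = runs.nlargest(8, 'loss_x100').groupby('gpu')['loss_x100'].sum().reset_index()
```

2272

take 8 rows with largest loss_x100:
    loss_x100   gpu
3         407    T4
4         399  V100
2         362  V100
1         357  H100
8         334  V100
0         308  H100
13        175  H100
10        161    T4
group by gpu, sum of loss_x100:
gpu
H100     840
T4       568
V100    1095
Name: loss_x100, dtype: int64
reset_index():
    gpu  loss_x100
0  H100        840
1    T4        568
2  V100       1095
add column loss_x100_x4 = t['loss_x100'] * 4:
    gpu  loss_x100  loss_x100_x4
0  H100        840          3360
1    T4        568          2272
2  V100       1095          4380
value at position 1, column 'loss_x100_x4' → 2272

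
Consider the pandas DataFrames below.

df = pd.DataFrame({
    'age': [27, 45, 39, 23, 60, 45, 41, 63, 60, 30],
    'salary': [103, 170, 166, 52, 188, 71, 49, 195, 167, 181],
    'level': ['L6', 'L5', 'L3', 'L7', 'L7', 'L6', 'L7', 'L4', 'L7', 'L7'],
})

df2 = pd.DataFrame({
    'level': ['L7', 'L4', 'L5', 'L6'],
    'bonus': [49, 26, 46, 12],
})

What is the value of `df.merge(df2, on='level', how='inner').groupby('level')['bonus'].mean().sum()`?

merge on 'level' (how='inner') → 9 rows:
   age  salary level  bonus
0   27     103    L6     12
1   45     170    L5     46
2   23      52    L7     49
3   60     188    L7     49
4   45      71    L6     12
5   41      49    L7     49
6   63     195    L4     26
7   60     167    L7     49
8   30     181    L7     49
group by level, mean of bonus:
level
L4    26.0
L5    46.0
L6    12.0
L7    49.0
Name: bonus, dtype: float64
sum of the resulting series → 133.0

133.0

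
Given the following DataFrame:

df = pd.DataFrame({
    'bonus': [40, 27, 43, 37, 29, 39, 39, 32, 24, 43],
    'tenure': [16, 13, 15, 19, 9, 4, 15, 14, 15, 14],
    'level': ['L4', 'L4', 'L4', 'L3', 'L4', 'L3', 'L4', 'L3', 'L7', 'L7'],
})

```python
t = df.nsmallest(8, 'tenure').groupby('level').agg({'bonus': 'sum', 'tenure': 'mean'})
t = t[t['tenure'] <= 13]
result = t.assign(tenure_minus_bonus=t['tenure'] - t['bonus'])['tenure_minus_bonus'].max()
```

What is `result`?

-62.0

take 8 rows with smallest tenure:
   bonus  tenure level
5     39       4    L3
4     29       9    L4
1     27      13    L4
7     32      14    L3
9     43      14    L7
2     43      15    L4
6     39      15    L4
8     24      15    L7
group by level: sum(bonus), mean(tenure):
       bonus  tenure
level               
L3        71     9.0
L4       138    13.0
L7        67    14.5
filter rows where tenure <= 13:
       bonus  tenure
level               
L3        71     9.0
L4       138    13.0
add column tenure_minus_bonus = t['tenure'] - t['bonus']:
       bonus  tenure  tenure_minus_bonus
level                                   
L3        71     9.0               -62.0
L4       138    13.0              -125.0
Taking the max of column 'tenure_minus_bonus' gives -62.0.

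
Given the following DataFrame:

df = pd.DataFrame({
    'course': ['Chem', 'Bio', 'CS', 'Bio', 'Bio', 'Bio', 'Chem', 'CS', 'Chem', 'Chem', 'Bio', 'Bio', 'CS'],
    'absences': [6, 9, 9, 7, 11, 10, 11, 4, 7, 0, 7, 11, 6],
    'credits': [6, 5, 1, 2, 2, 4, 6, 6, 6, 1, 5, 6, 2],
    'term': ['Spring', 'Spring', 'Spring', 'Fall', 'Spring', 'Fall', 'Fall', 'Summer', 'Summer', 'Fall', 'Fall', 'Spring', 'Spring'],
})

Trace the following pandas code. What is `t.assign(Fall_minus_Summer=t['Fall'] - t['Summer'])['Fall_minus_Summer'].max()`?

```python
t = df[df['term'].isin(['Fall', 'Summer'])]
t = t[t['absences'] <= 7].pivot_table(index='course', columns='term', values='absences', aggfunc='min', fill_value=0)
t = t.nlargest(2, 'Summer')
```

-4

filter rows where term in ['Fall', 'Summer']:
   course  absences  credits    term
3     Bio         7        2    Fall
5     Bio        10        4    Fall
6    Chem        11        6    Fall
7      CS         4        6  Summer
8    Chem         7        6  Summer
9    Chem         0        1    Fall
10    Bio         7        5    Fall
filter rows where absences <= 7:
   course  absences  credits    term
3     Bio         7        2    Fall
7      CS         4        6  Summer
8    Chem         7        6  Summer
9    Chem         0        1    Fall
10    Bio         7        5    Fall
pivot: rows=course, cols=term, min(absences):
term    Fall  Summer
course              
Bio        7       0
CS         0       4
Chem       0       7
take 2 rows with largest Summer:
term    Fall  Summer
course              
Chem       0       7
CS         0       4
add column Fall_minus_Summer = t['Fall'] - t['Summer']:
term    Fall  Summer  Fall_minus_Summer
course                                 
Chem       0       7                 -7
CS         0       4                 -4
Taking the max of column 'Fall_minus_Summer' gives -4.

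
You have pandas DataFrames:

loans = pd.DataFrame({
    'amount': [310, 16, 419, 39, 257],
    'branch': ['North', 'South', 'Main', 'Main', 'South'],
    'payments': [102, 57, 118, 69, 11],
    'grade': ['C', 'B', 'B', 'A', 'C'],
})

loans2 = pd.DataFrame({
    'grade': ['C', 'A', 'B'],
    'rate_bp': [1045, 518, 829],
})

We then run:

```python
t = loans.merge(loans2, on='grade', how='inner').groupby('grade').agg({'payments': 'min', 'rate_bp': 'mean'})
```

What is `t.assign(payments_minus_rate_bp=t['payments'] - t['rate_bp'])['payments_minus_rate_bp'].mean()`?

merge on 'grade' (how='inner') → 5 rows:
   amount branch  payments grade  rate_bp
0     310  North       102     C     1045
1      16  South        57     B      829
2     419   Main       118     B      829
3      39   Main        69     A      518
4     257  South        11     C     1045
group by grade: min(payments), mean(rate_bp):
       payments  rate_bp
grade                   
A            69    518.0
B            57    829.0
C            11   1045.0
add column payments_minus_rate_bp = t['payments'] - t['rate_bp']:
       payments  rate_bp  payments_minus_rate_bp
grade                                           
A            69    518.0                  -449.0
B            57    829.0                  -772.0
C            11   1045.0                 -1034.0
So mean() = -751.666666667.

-751.666666667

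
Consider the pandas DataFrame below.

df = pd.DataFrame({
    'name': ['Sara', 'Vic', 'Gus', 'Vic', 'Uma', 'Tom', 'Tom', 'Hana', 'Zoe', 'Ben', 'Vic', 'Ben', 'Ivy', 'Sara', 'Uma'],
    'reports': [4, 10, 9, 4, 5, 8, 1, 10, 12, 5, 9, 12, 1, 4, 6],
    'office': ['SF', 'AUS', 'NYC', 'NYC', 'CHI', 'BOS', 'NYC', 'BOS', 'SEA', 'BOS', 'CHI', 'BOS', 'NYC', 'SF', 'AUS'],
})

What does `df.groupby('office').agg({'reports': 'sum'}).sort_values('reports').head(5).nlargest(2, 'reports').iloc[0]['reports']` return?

16

group by office, sum of reports:
        reports
office         
AUS          16
BOS          35
CHI          14
NYC          15
SEA          12
SF            8
sort by reports:
        reports
office         
SF            8
SEA          12
CHI          14
NYC          15
AUS          16
BOS          35
take first 5 rows:
        reports
office         
SF            8
SEA          12
CHI          14
NYC          15
AUS          16
take 2 rows with largest reports:
        reports
office         
AUS          16
NYC          15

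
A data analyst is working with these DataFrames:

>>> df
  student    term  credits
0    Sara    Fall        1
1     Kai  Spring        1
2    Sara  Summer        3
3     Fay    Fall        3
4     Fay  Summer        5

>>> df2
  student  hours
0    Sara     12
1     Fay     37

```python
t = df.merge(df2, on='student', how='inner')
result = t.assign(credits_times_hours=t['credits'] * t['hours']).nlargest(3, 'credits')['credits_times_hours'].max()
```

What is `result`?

185

merge on 'student' (how='inner') → 4 rows:
  student    term  credits  hours
0    Sara    Fall        1     12
1    Sara  Summer        3     12
2     Fay    Fall        3     37
3     Fay  Summer        5     37
add column credits_times_hours = t['credits'] * t['hours']:
  student    term  credits  hours  credits_times_hours
0    Sara    Fall        1     12                   12
1    Sara  Summer        3     12                   36
2     Fay    Fall        3     37                  111
3     Fay  Summer        5     37                  185
take 3 rows with largest credits:
  student    term  credits  hours  credits_times_hours
3     Fay  Summer        5     37                  185
1    Sara  Summer        3     12                   36
2     Fay    Fall        3     37                  111
Hence 185.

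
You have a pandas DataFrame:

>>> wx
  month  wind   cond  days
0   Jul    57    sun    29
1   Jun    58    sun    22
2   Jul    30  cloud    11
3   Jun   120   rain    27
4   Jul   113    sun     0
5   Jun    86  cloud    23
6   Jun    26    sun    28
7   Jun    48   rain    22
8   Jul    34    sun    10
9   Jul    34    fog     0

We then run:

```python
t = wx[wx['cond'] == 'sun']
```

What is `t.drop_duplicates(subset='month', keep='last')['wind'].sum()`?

60

filter rows where cond == 'sun':
  month  wind cond  days
0   Jul    57  sun    29
1   Jun    58  sun    22
4   Jul   113  sun     0
6   Jun    26  sun    28
8   Jul    34  sun    10
drop duplicate month (keep=last):
  month  wind cond  days
6   Jun    26  sun    28
8   Jul    34  sun    10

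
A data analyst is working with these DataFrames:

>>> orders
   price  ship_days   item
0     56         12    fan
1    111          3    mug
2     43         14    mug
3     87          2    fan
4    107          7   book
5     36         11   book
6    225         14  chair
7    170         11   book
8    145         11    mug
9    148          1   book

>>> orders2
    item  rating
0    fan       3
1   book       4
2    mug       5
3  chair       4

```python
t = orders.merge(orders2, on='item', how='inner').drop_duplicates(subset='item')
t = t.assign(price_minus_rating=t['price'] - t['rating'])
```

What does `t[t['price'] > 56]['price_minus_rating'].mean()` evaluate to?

merge on 'item' (how='inner') → 10 rows:
   price  ship_days   item  rating
0     56         12    fan       3
1    111          3    mug       5
2     43         14    mug       5
3     87          2    fan       3
4    107          7   book       4
5     36         11   book       4
6    225         14  chair       4
7    170         11   book       4
8    145         11    mug       5
9    148          1   book       4
drop duplicate item (keep=first):
   price  ship_days   item  rating
0     56         12    fan       3
1    111          3    mug       5
4    107          7   book       4
6    225         14  chair       4
add column price_minus_rating = t['price'] - t['rating']:
   price  ship_days   item  rating  price_minus_rating
0     56         12    fan       3                  53
1    111          3    mug       5                 106
4    107          7   book       4                 103
6    225         14  chair       4                 221
filter rows where price > 56:
   price  ship_days   item  rating  price_minus_rating
1    111          3    mug       5                 106
4    107          7   book       4                 103
6    225         14  chair       4                 221

143.333333333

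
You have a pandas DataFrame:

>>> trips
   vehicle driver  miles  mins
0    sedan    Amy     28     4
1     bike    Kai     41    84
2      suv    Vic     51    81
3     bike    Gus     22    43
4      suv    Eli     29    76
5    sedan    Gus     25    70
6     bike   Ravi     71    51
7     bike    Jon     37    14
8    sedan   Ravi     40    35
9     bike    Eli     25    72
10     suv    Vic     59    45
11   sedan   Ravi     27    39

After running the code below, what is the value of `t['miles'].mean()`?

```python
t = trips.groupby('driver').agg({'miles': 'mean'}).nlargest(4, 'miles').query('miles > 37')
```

47.3333333333

group by driver, mean of miles:
        miles
driver       
Amy      28.0
Eli      27.0
Gus      23.5
Jon      37.0
Kai      41.0
Ravi     46.0
Vic      55.0
take 4 rows with largest miles:
        miles
driver       
Vic      55.0
Ravi     46.0
Kai      41.0
Jon      37.0
filter rows where miles > 37:
        miles
driver       
Vic      55.0
Ravi     46.0
Kai      41.0
Reading off the mean of column 'miles', we get 47.3333333333.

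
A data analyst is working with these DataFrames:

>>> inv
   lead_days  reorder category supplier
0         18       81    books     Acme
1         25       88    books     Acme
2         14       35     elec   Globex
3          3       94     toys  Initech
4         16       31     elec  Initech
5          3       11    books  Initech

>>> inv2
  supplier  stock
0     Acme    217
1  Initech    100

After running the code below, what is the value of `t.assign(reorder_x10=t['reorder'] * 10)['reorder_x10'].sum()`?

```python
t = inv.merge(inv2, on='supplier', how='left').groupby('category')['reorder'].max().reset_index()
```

merge on 'supplier' (how='left') → 6 rows:
   lead_days  reorder category supplier  stock
0         18       81    books     Acme  217.0
1         25       88    books     Acme  217.0
2         14       35     elec   Globex    NaN
3          3       94     toys  Initech  100.0
4         16       31     elec  Initech  100.0
5          3       11    books  Initech  100.0
group by category, max of reorder:
category
books    88
elec     35
toys     94
Name: reorder, dtype: int64
reset_index():
  category  reorder
0    books       88
1     elec       35
2     toys       94
add column reorder_x10 = t['reorder'] * 10:
  category  reorder  reorder_x10
0    books       88          880
1     elec       35          350
2     toys       94          940
Hence 2170.

2170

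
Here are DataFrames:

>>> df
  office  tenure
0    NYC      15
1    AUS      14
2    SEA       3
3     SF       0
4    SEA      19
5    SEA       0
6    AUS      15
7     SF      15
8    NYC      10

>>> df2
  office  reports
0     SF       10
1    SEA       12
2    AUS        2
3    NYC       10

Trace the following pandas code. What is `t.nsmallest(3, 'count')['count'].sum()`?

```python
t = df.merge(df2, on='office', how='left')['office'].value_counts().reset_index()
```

merge on 'office' (how='left') → 9 rows:
  office  tenure  reports
0    NYC      15       10
1    AUS      14        2
2    SEA       3       12
3     SF       0       10
4    SEA      19       12
5    SEA       0       12
6    AUS      15        2
7     SF      15       10
8    NYC      10       10
value_counts of office:
office
SEA    3
NYC    2
AUS    2
SF     2
Name: count, dtype: int64
reset_index():
  office  count
0    SEA      3
1    NYC      2
2    AUS      2
3     SF      2
take 3 rows with smallest count:
  office  count
1    NYC      2
2    AUS      2
3     SF      2
So sum() = 6.

6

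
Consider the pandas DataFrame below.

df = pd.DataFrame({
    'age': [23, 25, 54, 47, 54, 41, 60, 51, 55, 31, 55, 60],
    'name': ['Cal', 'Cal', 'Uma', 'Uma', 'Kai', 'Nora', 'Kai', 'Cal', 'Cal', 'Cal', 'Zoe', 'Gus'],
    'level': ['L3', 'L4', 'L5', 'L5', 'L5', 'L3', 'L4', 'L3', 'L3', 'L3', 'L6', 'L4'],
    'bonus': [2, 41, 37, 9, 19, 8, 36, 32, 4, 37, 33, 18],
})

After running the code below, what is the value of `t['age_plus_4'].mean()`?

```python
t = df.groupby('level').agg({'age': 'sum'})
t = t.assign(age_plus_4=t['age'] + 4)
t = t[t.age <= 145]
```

104.0

group by level, sum of age:
       age
level     
L3     201
L4     145
L5     155
L6      55
add column age_plus_4 = t['age'] + 4:
       age  age_plus_4
level                 
L3     201         205
L4     145         149
L5     155         159
L6      55          59
filter rows where age <= 145:
       age  age_plus_4
level                 
L4     145         149
L6      55          59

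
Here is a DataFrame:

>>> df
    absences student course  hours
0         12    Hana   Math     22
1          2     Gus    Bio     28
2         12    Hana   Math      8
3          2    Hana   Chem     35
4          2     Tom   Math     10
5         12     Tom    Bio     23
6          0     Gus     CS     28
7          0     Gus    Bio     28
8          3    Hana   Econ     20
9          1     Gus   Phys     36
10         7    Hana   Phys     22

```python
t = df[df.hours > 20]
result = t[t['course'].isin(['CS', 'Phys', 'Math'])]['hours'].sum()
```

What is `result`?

filter rows where hours > 20:
    absences student course  hours
0         12    Hana   Math     22
1          2     Gus    Bio     28
3          2    Hana   Chem     35
5         12     Tom    Bio     23
6          0     Gus     CS     28
7          0     Gus    Bio     28
9          1     Gus   Phys     36
10         7    Hana   Phys     22
filter rows where course in ['CS', 'Phys', 'Math']:
    absences student course  hours
0         12    Hana   Math     22
6          0     Gus     CS     28
9          1     Gus   Phys     36
10         7    Hana   Phys     22
Hence 108.

108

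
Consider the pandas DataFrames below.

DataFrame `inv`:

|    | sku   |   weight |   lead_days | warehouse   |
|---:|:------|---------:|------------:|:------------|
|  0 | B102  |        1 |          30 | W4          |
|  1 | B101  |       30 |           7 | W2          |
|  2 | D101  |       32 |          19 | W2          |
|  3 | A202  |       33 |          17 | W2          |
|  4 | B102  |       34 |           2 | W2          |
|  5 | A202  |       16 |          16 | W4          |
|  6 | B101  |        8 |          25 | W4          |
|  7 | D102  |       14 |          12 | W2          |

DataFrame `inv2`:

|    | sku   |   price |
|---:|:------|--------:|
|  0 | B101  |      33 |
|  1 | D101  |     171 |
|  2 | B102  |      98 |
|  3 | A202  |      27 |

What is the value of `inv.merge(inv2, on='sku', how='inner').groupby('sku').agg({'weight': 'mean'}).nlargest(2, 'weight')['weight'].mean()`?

merge on 'sku' (how='inner') → 7 rows:
    sku  weight  lead_days warehouse  price
0  B102       1         30        W4     98
1  B101      30          7        W2     33
2  D101      32         19        W2    171
3  A202      33         17        W2     27
4  B102      34          2        W2     98
5  A202      16         16        W4     27
6  B101       8         25        W4     33
group by sku, mean of weight:
      weight
sku         
A202    24.5
B101    19.0
B102    17.5
D101    32.0
take 2 rows with largest weight:
      weight
sku         
D101    32.0
A202    24.5
So mean() = 28.25.

28.25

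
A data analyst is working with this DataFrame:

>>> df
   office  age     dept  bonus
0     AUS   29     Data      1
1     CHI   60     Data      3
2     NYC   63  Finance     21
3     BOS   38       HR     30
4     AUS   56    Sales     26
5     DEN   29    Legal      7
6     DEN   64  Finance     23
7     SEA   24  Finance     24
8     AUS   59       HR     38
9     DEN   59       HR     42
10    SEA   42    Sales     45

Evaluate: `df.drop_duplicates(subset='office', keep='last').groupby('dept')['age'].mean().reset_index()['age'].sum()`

drop duplicate office (keep=last):
   office  age     dept  bonus
1     CHI   60     Data      3
2     NYC   63  Finance     21
3     BOS   38       HR     30
8     AUS   59       HR     38
9     DEN   59       HR     42
10    SEA   42    Sales     45
group by dept, mean of age:
dept
Data       60.0
Finance    63.0
HR         52.0
Sales      42.0
Name: age, dtype: float64
reset_index():
      dept   age
0     Data  60.0
1  Finance  63.0
2       HR  52.0
3    Sales  42.0
The sum of column 'age' is 217.0.

217.0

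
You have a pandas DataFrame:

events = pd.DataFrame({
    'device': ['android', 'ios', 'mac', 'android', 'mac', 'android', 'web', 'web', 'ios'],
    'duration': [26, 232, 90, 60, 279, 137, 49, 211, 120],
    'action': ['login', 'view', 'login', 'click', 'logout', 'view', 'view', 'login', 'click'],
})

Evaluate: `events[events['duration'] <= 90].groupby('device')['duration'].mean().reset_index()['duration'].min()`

43.0

filter rows where duration <= 90:
    device  duration action
0  android        26  login
2      mac        90  login
3  android        60  click
6      web        49   view
group by device, mean of duration:
device
android    43.0
mac        90.0
web        49.0
Name: duration, dtype: float64
reset_index():
    device  duration
0  android      43.0
1      mac      90.0
2      web      49.0
Reading off the min of column 'duration', we get 43.0.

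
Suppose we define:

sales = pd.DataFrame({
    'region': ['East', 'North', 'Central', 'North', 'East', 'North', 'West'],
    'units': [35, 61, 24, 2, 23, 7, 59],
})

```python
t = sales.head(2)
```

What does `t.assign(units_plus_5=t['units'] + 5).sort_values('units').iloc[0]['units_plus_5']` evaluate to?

40

take first 2 rows:
  region  units
0   East     35
1  North     61
add column units_plus_5 = t['units'] + 5:
  region  units  units_plus_5
0   East     35            40
1  North     61            66
sort by units:
  region  units  units_plus_5
0   East     35            40
1  North     61            66
So iloc[0]['units_plus_5'] = 40.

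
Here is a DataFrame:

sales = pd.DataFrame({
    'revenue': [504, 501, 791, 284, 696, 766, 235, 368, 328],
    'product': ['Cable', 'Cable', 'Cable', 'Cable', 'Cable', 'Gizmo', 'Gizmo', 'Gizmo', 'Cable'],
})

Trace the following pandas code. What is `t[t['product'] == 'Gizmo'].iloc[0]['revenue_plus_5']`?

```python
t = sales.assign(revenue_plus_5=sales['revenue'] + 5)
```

771

add column revenue_plus_5 = sales['revenue'] + 5:
   revenue product  revenue_plus_5
0      504   Cable             509
1      501   Cable             506
2      791   Cable             796
3      284   Cable             289
4      696   Cable             701
5      766   Gizmo             771
6      235   Gizmo             240
7      368   Gizmo             373
8      328   Cable             333
filter rows where product == 'Gizmo':
   revenue product  revenue_plus_5
5      766   Gizmo             771
6      235   Gizmo             240
7      368   Gizmo             373
Then the value at position 0, column 'revenue_plus_5': 771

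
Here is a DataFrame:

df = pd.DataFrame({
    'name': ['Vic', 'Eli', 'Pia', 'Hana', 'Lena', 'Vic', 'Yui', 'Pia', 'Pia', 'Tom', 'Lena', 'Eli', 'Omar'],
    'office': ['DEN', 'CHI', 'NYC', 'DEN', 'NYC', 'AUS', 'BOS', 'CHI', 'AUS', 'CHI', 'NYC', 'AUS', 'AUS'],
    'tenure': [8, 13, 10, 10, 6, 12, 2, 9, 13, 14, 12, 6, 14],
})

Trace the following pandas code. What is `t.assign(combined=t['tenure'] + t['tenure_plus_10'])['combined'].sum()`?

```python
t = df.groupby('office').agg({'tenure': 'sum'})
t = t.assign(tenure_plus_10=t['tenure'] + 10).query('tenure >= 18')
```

294

group by office, sum of tenure:
        tenure
office        
AUS         45
BOS          2
CHI         36
DEN         18
NYC         28
add column tenure_plus_10 = t['tenure'] + 10:
        tenure  tenure_plus_10
office                        
AUS         45              55
BOS          2              12
CHI         36              46
DEN         18              28
NYC         28              38
filter rows where tenure >= 18:
        tenure  tenure_plus_10
office                        
AUS         45              55
CHI         36              46
DEN         18              28
NYC         28              38
add column combined = t['tenure'] + t['tenure_plus_10']:
        tenure  tenure_plus_10  combined
office                                  
AUS         45              55       100
CHI         36              46        82
DEN         18              28        46
NYC         28              38        66
Then the sum of column 'combined': 294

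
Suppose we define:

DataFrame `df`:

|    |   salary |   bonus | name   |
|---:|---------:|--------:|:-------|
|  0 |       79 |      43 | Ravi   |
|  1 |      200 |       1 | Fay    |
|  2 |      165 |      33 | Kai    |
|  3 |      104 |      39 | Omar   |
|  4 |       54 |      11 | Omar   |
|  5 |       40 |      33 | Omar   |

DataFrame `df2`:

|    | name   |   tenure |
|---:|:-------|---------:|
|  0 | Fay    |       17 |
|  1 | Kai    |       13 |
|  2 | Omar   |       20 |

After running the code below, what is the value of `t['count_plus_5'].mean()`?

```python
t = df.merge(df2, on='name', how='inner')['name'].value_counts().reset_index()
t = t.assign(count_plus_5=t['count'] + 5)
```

6.66666666667

merge on 'name' (how='inner') → 5 rows:
   salary  bonus  name  tenure
0     200      1   Fay      17
1     165     33   Kai      13
2     104     39  Omar      20
3      54     11  Omar      20
4      40     33  Omar      20
value_counts of name:
name
Omar    3
Fay     1
Kai     1
Name: count, dtype: int64
reset_index():
   name  count
0  Omar      3
1   Fay      1
2   Kai      1
add column count_plus_5 = t['count'] + 5:
   name  count  count_plus_5
0  Omar      3             8
1   Fay      1             6
2   Kai      1             6
Hence 6.66666666667.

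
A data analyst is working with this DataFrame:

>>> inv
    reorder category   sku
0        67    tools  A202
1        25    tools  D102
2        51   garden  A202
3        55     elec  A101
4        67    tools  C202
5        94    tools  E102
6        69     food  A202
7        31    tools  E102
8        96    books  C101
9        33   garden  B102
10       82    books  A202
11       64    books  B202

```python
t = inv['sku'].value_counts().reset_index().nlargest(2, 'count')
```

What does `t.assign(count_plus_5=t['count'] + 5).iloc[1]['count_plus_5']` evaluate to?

value_counts of sku:
sku
A202    4
E102    2
D102    1
A101    1
C202    1
C101    1
B102    1
B202    1
Name: count, dtype: int64
reset_index():
    sku  count
0  A202      4
1  E102      2
2  D102      1
3  A101      1
4  C202      1
5  C101      1
6  B102      1
7  B202      1
take 2 rows with largest count:
    sku  count
0  A202      4
1  E102      2
add column count_plus_5 = t['count'] + 5:
    sku  count  count_plus_5
0  A202      4             9
1  E102      2             7

7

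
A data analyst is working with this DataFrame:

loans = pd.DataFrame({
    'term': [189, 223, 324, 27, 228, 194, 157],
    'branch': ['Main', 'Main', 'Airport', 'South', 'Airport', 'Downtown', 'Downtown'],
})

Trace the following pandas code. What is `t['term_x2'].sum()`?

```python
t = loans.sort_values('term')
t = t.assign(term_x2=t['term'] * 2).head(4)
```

sort by term:
   term    branch
3    27     South
6   157  Downtown
0   189      Main
5   194  Downtown
1   223      Main
4   228   Airport
2   324   Airport
add column term_x2 = t['term'] * 2:
   term    branch  term_x2
3    27     South       54
6   157  Downtown      314
0   189      Main      378
5   194  Downtown      388
1   223      Main      446
4   228   Airport      456
2   324   Airport      648
take first 4 rows:
   term    branch  term_x2
3    27     South       54
6   157  Downtown      314
0   189      Main      378
5   194  Downtown      388
Taking the sum of column 'term_x2' gives 1134.

1134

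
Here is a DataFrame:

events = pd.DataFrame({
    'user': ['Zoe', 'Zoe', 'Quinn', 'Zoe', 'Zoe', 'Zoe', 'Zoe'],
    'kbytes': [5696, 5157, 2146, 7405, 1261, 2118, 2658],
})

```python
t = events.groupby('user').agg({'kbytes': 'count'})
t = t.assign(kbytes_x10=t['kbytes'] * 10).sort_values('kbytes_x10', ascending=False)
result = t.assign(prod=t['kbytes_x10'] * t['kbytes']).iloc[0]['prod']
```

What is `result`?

360

group by user, count of kbytes:
       kbytes
user         
Quinn       1
Zoe         6
add column kbytes_x10 = t['kbytes'] * 10:
       kbytes  kbytes_x10
user                     
Quinn       1          10
Zoe         6          60
sort by kbytes_x10 descending:
       kbytes  kbytes_x10
user                     
Zoe         6          60
Quinn       1          10
add column prod = t['kbytes_x10'] * t['kbytes']:
       kbytes  kbytes_x10  prod
user                           
Zoe         6          60   360
Quinn       1          10    10
Finally, value at position 0, column 'prod' = 360.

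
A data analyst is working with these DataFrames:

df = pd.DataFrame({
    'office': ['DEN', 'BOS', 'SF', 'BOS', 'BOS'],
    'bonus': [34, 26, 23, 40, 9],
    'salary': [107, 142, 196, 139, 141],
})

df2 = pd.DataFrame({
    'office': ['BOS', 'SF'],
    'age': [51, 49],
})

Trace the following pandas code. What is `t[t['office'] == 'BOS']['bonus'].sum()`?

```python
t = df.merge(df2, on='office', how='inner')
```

merge on 'office' (how='inner') → 4 rows:
  office  bonus  salary  age
0    BOS     26     142   51
1     SF     23     196   49
2    BOS     40     139   51
3    BOS      9     141   51
filter rows where office == 'BOS':
  office  bonus  salary  age
0    BOS     26     142   51
2    BOS     40     139   51
3    BOS      9     141   51
Reading off the sum of column 'bonus', we get 75.

75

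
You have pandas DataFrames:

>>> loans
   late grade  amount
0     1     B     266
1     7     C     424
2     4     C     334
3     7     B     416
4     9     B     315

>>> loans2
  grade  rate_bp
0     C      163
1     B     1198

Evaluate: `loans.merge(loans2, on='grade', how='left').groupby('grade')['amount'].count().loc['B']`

3

merge on 'grade' (how='left') → 5 rows:
   late grade  amount  rate_bp
0     1     B     266     1198
1     7     C     424      163
2     4     C     334      163
3     7     B     416     1198
4     9     B     315     1198
group by grade, count of amount:
grade
B    3
C    2
Name: amount, dtype: int64
Reading off the value at index 'B', we get 3.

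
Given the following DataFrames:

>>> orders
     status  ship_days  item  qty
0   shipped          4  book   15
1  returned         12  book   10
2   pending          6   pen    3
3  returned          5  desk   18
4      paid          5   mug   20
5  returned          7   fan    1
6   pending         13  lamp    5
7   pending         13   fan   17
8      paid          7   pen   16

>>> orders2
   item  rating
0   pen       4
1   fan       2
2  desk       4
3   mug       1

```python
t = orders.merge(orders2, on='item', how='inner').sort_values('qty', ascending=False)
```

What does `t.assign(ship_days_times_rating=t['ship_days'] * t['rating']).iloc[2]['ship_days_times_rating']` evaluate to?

26

merge on 'item' (how='inner') → 6 rows:
     status  ship_days  item  qty  rating
0   pending          6   pen    3       4
1  returned          5  desk   18       4
2      paid          5   mug   20       1
3  returned          7   fan    1       2
4   pending         13   fan   17       2
5      paid          7   pen   16       4
sort by qty descending:
     status  ship_days  item  qty  rating
2      paid          5   mug   20       1
1  returned          5  desk   18       4
4   pending         13   fan   17       2
5      paid          7   pen   16       4
0   pending          6   pen    3       4
3  returned          7   fan    1       2
add column ship_days_times_rating = t['ship_days'] * t['rating']:
     status  ship_days  item  qty  rating  ship_days_times_rating
2      paid          5   mug   20       1                       5
1  returned          5  desk   18       4                      20
4   pending         13   fan   17       2                      26
5      paid          7   pen   16       4                      28
0   pending          6   pen    3       4                      24
3  returned          7   fan    1       2                      14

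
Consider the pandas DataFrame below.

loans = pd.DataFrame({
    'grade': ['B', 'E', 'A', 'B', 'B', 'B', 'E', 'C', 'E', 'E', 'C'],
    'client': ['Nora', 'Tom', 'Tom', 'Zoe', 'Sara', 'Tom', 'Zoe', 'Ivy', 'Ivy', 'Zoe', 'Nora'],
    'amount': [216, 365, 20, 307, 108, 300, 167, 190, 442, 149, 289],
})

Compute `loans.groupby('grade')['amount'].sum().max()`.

1123

group by grade, sum of amount:
grade
A      20
B     931
C     479
E    1123
Name: amount, dtype: int64
Reading off the max of the resulting series, we get 1123.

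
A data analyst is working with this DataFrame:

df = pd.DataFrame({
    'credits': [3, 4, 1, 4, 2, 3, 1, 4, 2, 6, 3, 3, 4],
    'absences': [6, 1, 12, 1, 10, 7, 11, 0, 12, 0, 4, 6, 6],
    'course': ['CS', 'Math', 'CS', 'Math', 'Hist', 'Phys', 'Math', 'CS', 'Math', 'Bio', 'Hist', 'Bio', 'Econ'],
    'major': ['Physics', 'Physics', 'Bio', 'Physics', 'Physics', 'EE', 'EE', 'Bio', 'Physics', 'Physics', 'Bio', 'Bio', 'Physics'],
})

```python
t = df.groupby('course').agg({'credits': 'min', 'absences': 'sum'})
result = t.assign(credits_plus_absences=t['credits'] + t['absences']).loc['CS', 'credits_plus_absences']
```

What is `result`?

group by course: min(credits), sum(absences):
        credits  absences
course                   
Bio           3         6
CS            1        18
Econ          4         6
Hist          2        14
Math          1        25
Phys          3         7
add column credits_plus_absences = t['credits'] + t['absences']:
        credits  absences  credits_plus_absences
course                                          
Bio           3         6                      9
CS            1        18                     19
Econ          4         6                     10
Hist          2        14                     16
Math          1        25                     26
Phys          3         7                     10
So loc['CS', 'credits_plus_absences'] = 19.

19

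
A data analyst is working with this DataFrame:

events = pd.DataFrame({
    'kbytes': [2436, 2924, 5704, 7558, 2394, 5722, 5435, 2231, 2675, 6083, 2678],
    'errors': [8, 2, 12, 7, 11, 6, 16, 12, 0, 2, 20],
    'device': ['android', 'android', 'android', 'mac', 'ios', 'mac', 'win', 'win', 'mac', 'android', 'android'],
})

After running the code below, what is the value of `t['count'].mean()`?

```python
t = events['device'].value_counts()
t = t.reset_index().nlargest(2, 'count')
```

4.0

value_counts of device:
device
android    5
mac        3
win        2
ios        1
Name: count, dtype: int64
reset_index():
    device  count
0  android      5
1      mac      3
2      win      2
3      ios      1
take 2 rows with largest count:
    device  count
0  android      5
1      mac      3
So mean() = 4.0.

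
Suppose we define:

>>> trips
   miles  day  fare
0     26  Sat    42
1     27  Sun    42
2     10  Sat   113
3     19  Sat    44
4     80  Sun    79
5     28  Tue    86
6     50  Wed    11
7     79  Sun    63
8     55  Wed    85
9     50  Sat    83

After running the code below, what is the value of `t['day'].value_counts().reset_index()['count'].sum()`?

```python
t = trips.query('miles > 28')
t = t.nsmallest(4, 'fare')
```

filter rows where miles > 28:
   miles  day  fare
4     80  Sun    79
6     50  Wed    11
7     79  Sun    63
8     55  Wed    85
9     50  Sat    83
take 4 rows with smallest fare:
   miles  day  fare
6     50  Wed    11
7     79  Sun    63
4     80  Sun    79
9     50  Sat    83
value_counts of day:
day
Sun    2
Wed    1
Sat    1
Name: count, dtype: int64
reset_index():
   day  count
0  Sun      2
1  Wed      1
2  Sat      1
Then the sum of column 'count': 4

4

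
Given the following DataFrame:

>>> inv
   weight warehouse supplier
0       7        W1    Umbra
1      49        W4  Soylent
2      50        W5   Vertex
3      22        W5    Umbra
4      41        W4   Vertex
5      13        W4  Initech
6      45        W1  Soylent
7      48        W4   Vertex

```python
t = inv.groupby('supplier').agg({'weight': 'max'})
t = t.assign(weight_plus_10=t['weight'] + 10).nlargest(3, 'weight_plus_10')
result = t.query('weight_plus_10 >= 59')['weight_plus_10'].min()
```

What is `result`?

group by supplier, max of weight:
          weight
supplier        
Initech       13
Soylent       49
Umbra         22
Vertex        50
add column weight_plus_10 = t['weight'] + 10:
          weight  weight_plus_10
supplier                        
Initech       13              23
Soylent       49              59
Umbra         22              32
Vertex        50              60
take 3 rows with largest weight_plus_10:
          weight  weight_plus_10
supplier                        
Vertex        50              60
Soylent       49              59
Umbra         22              32
filter rows where weight_plus_10 >= 59:
          weight  weight_plus_10
supplier                        
Vertex        50              60
Soylent       49              59
Finally, min of column 'weight_plus_10' = 59.

59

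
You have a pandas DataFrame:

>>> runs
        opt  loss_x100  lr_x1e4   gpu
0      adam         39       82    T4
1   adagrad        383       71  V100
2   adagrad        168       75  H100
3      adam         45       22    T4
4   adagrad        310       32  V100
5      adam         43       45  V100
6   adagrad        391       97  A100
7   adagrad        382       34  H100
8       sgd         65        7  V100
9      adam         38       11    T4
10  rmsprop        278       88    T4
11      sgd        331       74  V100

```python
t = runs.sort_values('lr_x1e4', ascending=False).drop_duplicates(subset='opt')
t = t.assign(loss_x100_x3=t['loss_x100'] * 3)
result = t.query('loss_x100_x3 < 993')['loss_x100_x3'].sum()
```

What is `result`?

951

sort by lr_x1e4 descending:
        opt  loss_x100  lr_x1e4   gpu
6   adagrad        391       97  A100
10  rmsprop        278       88    T4
0      adam         39       82    T4
2   adagrad        168       75  H100
11      sgd        331       74  V100
1   adagrad        383       71  V100
5      adam         43       45  V100
7   adagrad        382       34  H100
4   adagrad        310       32  V100
3      adam         45       22    T4
9      adam         38       11    T4
8       sgd         65        7  V100
drop duplicate opt (keep=first):
        opt  loss_x100  lr_x1e4   gpu
6   adagrad        391       97  A100
10  rmsprop        278       88    T4
0      adam         39       82    T4
11      sgd        331       74  V100
add column loss_x100_x3 = t['loss_x100'] * 3:
        opt  loss_x100  lr_x1e4   gpu  loss_x100_x3
6   adagrad        391       97  A100          1173
10  rmsprop        278       88    T4           834
0      adam         39       82    T4           117
11      sgd        331       74  V100           993
filter rows where loss_x100_x3 < 993:
        opt  loss_x100  lr_x1e4 gpu  loss_x100_x3
10  rmsprop        278       88  T4           834
0      adam         39       82  T4           117
Then the sum of column 'loss_x100_x3': 951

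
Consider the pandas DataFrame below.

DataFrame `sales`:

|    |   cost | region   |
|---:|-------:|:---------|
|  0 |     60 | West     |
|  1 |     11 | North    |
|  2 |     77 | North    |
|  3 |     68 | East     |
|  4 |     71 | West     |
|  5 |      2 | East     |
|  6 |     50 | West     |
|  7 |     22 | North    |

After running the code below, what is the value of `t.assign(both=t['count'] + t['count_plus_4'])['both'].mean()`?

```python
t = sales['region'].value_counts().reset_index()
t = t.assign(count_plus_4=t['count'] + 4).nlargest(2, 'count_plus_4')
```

value_counts of region:
region
West     3
North    3
East     2
Name: count, dtype: int64
reset_index():
  region  count
0   West      3
1  North      3
2   East      2
add column count_plus_4 = t['count'] + 4:
  region  count  count_plus_4
0   West      3             7
1  North      3             7
2   East      2             6
take 2 rows with largest count_plus_4:
  region  count  count_plus_4
0   West      3             7
1  North      3             7
add column both = t['count'] + t['count_plus_4']:
  region  count  count_plus_4  both
0   West      3             7    10
1  North      3             7    10
Then the mean of column 'both': 10.0

10.0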